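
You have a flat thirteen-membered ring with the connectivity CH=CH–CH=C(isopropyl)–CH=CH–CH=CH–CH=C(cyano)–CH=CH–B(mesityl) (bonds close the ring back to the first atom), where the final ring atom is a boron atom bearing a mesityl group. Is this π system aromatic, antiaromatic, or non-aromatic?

Check conjugation: every atom in a ring double bond is sp² and brings one electron to the p orbital; the boron has an empty p orbital — every position has a p orbital, so the cyclic π system is continuous.
Adding the contributions, 6 × 2 = 12 from the double-bond units + 0 from the B(mesityl) atom = 12.
12 is a 4n count (n = 3), so the planar conjugated ring is antiaromatic.

Antiaromatic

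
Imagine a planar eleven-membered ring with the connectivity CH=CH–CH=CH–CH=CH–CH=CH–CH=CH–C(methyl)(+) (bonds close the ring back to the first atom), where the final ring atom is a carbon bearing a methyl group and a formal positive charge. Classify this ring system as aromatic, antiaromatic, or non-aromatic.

Every ring atom contributes a p orbital perpendicular to the ring (every atom in a ring double bond is sp² and brings one electron to the p orbital; the carbocation has an empty p orbital), so the π system is cyclic and fully conjugated.
Adding the contributions, 5 × 2 = 10 from the double-bond units + 0 from the C(methyl)(+) atom = 10.
Since 10 = 4·2 + 2, the ring meets the 4n+2 criterion.

Aromatic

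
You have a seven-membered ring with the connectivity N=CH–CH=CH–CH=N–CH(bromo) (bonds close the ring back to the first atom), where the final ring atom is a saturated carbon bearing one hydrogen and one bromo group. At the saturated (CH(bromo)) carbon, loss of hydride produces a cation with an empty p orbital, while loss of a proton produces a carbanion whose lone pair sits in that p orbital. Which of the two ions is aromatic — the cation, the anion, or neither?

The cation

In both ions every ring atom is sp² and contributes a p orbital, so both rings are fully conjugated.
Cation: 3 × 2 + 0 = 6 π electrons → 4(1)+2, aromatic.
Anion: 3 × 2 + 2 = 8 π electrons → 4(2), antiaromatic.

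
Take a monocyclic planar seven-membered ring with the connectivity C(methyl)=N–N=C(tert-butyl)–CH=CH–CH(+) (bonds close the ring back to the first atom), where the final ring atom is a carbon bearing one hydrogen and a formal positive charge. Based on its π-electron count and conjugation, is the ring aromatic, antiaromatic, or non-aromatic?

Aromatic

Every ring atom contributes a p orbital perpendicular to the ring (every atom in a ring double bond is sp² and brings one electron to the p orbital; the doubly-bonded nitrogens are pyridine-type — their lone pairs lie in the ring plane, leaving one electron in the p orbital; the carbocation has an empty p orbital), so the π system is cyclic and fully conjugated.
Adding the contributions, 3 × 2 = 6 from the double-bond units + 0 from the CH(+) atom = 6.
That gives a 4n+2 count (6, n = 1).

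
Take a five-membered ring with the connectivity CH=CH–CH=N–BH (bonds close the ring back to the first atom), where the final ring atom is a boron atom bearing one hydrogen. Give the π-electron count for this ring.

Check conjugation: each doubly-bonded ring atom is sp² with one p-orbital electron; each =N– nitrogen is pyridine-type (lone pair in the sp² plane, one electron in the p orbital); the boron has an empty p orbital — every position has a p orbital, so the cyclic π system is continuous.
Adding the contributions, 2 × 2 = 4 from the double-bond units + 0 from the BH atom = 4.

4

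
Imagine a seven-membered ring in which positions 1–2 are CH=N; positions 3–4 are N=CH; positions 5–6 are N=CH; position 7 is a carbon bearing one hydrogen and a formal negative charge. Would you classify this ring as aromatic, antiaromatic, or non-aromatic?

Antiaromatic

Check conjugation: the double-bond atoms are sp², each contributing one p electron; each =N– nitrogen is pyridine-type (lone pair in the sp² plane, one electron in the p orbital); the carbanion's lone pair occupies the p orbital — every position has a p orbital, so the cyclic π system is continuous.
Adding the contributions, 3 × 2 = 6 from the double-bond units + 2 from the CH(-) atom = 8.
8 = 4(2); a planar, fully conjugated 4n system is antiaromatic.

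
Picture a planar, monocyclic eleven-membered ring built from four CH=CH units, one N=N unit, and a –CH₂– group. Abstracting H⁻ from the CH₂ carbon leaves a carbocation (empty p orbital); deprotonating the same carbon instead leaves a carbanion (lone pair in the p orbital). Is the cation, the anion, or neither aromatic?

Once that carbon is sp², every ring atom has a p orbital and both ions are fully conjugated.
Cation: 5 × 2 + 0 = 10 π electrons → 4(2)+2, aromatic.
Anion: 5 × 2 + 2 = 12 π electrons → 4(3), antiaromatic.

The cation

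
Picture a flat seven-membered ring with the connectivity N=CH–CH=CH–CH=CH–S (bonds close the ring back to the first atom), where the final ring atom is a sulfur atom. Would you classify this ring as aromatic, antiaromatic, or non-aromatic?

Check conjugation: each doubly-bonded ring atom is sp² with one p-orbital electron; the doubly-bonded nitrogens are pyridine-type — their lone pairs lie in the ring plane, leaving one electron in the p orbital; the sulfur donates one lone pair from its p orbital — every position has a p orbital, so the cyclic π system is continuous.
Adding the contributions, 3 × 2 = 6 from the double-bond units + 2 from the S atom = 8.
A 4n π count (8, n = 2) in a planar conjugated ring means antiaromatic.

Antiaromatic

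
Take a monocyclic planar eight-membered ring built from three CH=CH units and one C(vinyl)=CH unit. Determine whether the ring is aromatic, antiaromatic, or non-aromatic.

Antiaromatic

The p orbitals form a continuous loop: the double-bond atoms are sp², each contributing one p electron. The ring is fully conjugated.
Counting π electrons: 4 × 2 = 8 from the 4 double-bond units.
8 = 4(2); a planar, fully conjugated 4n system is antiaromatic.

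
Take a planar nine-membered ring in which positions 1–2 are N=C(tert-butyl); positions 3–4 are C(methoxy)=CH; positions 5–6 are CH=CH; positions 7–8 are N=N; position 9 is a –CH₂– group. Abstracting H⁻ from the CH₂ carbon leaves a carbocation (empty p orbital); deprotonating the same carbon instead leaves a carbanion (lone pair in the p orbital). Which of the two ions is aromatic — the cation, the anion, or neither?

The anion

Both ions have a continuous loop of p orbitals — each ring atom is sp².
Cation: 4 × 2 + 0 = 8 π electrons → 4(2), antiaromatic.
Anion: 4 × 2 + 2 = 10 π electrons → 4(2)+2, aromatic.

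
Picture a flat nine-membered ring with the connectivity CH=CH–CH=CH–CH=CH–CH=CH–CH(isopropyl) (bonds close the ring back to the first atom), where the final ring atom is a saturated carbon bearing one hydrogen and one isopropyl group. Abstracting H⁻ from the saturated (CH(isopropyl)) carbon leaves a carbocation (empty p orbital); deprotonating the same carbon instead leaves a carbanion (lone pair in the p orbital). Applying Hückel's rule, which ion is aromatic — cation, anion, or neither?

In either ion the ring is fully conjugated: every atom, including the new sp² carbon, supplies a p orbital.
Cation: 4 × 2 + 0 = 8 π electrons → 4(2), antiaromatic.
Anion: 4 × 2 + 2 = 10 π electrons → 4(2)+2, aromatic.

The anion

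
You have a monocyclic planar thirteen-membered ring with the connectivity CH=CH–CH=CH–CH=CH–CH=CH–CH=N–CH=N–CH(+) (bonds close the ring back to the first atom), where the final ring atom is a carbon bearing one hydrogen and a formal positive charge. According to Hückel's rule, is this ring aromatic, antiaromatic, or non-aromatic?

Antiaromatic

Every ring atom contributes a p orbital perpendicular to the ring (each doubly-bonded ring atom is sp² with one p-orbital electron; each sp² =N– keeps its lone pair in-plane and puts one electron into the π system; the carbocation has an empty p orbital), so the π system is cyclic and fully conjugated.
Tallying contributions gives 6 × 2 = 12 from the double-bond units + 0 from the CH(+) atom = 12.
12 is a 4n count (n = 3), so the planar conjugated ring is antiaromatic.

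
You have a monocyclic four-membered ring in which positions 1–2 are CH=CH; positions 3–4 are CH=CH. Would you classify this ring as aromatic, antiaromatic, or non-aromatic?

The p orbitals form a continuous loop: each doubly-bonded ring atom is sp² with one p-orbital electron. The ring is fully conjugated.
Adding the contributions, 2 × 2 = 4 from the 2 double-bond units.
4 = 4(1); a planar, fully conjugated 4n system is antiaromatic.
(This ring is cyclobutadiene.)

Antiaromatic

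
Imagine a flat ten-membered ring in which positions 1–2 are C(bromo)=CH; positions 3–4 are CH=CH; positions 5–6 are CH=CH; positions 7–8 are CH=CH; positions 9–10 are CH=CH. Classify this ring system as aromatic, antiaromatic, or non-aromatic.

The p orbitals form a continuous loop: each doubly-bonded ring atom is sp² with one p-orbital electron. The ring is fully conjugated.
Tallying contributions gives 5 × 2 = 10 from the 5 double-bond units.
With 10 π electrons (n = 2), the Hückel 4n+2 condition holds.

Aromatic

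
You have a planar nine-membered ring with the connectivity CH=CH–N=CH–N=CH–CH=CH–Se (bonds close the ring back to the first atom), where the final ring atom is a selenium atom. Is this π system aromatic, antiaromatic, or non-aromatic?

Aromatic

Every ring atom contributes a p orbital perpendicular to the ring (each doubly-bonded ring atom is sp² with one p-orbital electron; each =N– nitrogen is pyridine-type (lone pair in the sp² plane, one electron in the p orbital); the selenium donates one lone pair from its p orbital), so the π system is cyclic and fully conjugated.
Adding the contributions, 4 × 2 = 8 from the double-bond units + 2 from the Se atom = 10.
That gives a 4n+2 count (10, n = 2).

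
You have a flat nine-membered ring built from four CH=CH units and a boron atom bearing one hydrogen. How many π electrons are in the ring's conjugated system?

All ring atoms are sp² and supply a p orbital to the ring (each doubly-bonded ring atom is sp² with one p-orbital electron; the boron has an empty p orbital); the conjugation is uninterrupted.
Counting π electrons: 4 × 2 = 8 from the double-bond units + 0 from the BH atom = 8.

8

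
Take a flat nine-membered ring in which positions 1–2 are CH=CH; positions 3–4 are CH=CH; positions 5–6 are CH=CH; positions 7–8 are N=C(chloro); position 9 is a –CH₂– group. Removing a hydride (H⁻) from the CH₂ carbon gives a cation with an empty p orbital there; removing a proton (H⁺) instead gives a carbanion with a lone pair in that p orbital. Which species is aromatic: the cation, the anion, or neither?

In both ions every ring atom is sp² and contributes a p orbital, so both rings are fully conjugated.
Cation: 4 × 2 + 0 = 8 π electrons → 4(2), antiaromatic.
Anion: 4 × 2 + 2 = 10 π electrons → 4(2)+2, aromatic.

The anion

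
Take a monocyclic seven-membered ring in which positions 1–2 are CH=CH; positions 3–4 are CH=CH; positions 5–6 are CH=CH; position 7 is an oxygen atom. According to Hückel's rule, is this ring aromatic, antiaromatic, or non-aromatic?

Antiaromatic

Every ring atom contributes a p orbital perpendicular to the ring (each doubly-bonded ring atom is sp² with one p-orbital electron; the oxygen donates one lone pair from its p orbital), so the π system is cyclic and fully conjugated.
Tallying contributions gives 3 × 2 = 6 from the double-bond units + 2 from the O atom = 8.
8 is a 4n count (n = 2), so the planar conjugated ring is antiaromatic.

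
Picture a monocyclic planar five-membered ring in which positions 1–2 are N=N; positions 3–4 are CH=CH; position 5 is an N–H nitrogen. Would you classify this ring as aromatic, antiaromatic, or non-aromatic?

Aromatic

All ring atoms are sp² and supply a p orbital to the ring (every atom in a ring double bond is sp² and brings one electron to the p orbital; the doubly-bonded nitrogens are pyridine-type — their lone pairs lie in the ring plane, leaving one electron in the p orbital; the pyrrole-type nitrogen donates its lone pair from the p orbital); the conjugation is uninterrupted.
Tallying contributions gives 2 × 2 = 4 from the double-bond units + 2 from the NH atom = 6.
6 = 4(1) + 2, which satisfies Hückel's 4n+2 rule.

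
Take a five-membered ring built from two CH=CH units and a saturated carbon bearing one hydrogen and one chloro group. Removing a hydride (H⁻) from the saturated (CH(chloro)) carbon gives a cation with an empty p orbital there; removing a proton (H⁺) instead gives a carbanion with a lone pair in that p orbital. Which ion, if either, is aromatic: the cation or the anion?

Both ions have a continuous loop of p orbitals — each ring atom is sp².
Cation: 2 × 2 + 0 = 4 π electrons → 4(1), antiaromatic.
Anion: 2 × 2 + 2 = 6 π electrons → 4(1)+2, aromatic.

The anion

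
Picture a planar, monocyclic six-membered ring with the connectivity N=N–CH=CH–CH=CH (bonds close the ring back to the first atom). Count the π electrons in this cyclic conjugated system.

All ring atoms are sp² and supply a p orbital to the ring (the double-bond atoms are sp², each contributing one p electron; each =N– nitrogen is pyridine-type (lone pair in the sp² plane, one electron in the p orbital)); the conjugation is uninterrupted.
Adding the contributions, 3 × 2 = 6 from the 3 double-bond units.

6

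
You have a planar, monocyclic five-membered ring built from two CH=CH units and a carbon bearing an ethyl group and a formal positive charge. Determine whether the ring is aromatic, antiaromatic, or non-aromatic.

Antiaromatic

Check conjugation: every atom in a ring double bond is sp² and brings one electron to the p orbital; the carbocation has an empty p orbital — every position has a p orbital, so the cyclic π system is continuous.
π-electron count: 2 × 2 = 4 from the double-bond units + 0 from the C(ethyl)(+) atom = 4.
A 4n π count (4, n = 1) in a planar conjugated ring means antiaromatic.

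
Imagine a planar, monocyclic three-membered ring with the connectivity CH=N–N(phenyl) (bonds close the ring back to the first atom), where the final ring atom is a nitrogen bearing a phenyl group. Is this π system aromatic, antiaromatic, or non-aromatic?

The p orbitals form a continuous loop: each doubly-bonded ring atom is sp² with one p-orbital electron; each =N– nitrogen is pyridine-type (lone pair in the sp² plane, one electron in the p orbital); the pyrrole-type nitrogen donates its lone pair from the p orbital. The ring is fully conjugated.
Tallying contributions gives 1 × 2 = 2 from the double-bond unit + 2 from the N(phenyl) atom = 4.
4 is a 4n count (n = 1), so the planar conjugated ring is antiaromatic.

Antiaromatic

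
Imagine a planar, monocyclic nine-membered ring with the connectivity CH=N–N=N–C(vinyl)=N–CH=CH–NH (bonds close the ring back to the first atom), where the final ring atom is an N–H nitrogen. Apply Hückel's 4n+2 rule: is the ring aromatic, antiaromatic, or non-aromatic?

Every ring atom contributes a p orbital perpendicular to the ring (the double-bond atoms are sp², each contributing one p electron; each sp² =N– keeps its lone pair in-plane and puts one electron into the π system; the pyrrole-type nitrogen donates its lone pair from the p orbital), so the π system is cyclic and fully conjugated.
π-electron count: 4 × 2 = 8 from the double-bond units + 2 from the NH atom = 10.
That gives a 4n+2 count (10, n = 2).

Aromatic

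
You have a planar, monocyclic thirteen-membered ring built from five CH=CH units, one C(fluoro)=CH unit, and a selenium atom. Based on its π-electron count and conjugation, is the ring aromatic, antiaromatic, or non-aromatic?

Every ring atom contributes a p orbital perpendicular to the ring (every atom in a ring double bond is sp² and brings one electron to the p orbital; the selenium donates one lone pair from its p orbital), so the π system is cyclic and fully conjugated.
Tallying contributions gives 6 × 2 = 12 from the double-bond units + 2 from the Se atom = 14.
That gives a 4n+2 count (14, n = 3).

Aromatic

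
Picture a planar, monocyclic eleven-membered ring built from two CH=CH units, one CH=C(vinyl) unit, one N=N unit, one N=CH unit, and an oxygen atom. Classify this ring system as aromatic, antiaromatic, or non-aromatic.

The p orbitals form a continuous loop: every atom in a ring double bond is sp² and brings one electron to the p orbital; each =N– nitrogen is pyridine-type (lone pair in the sp² plane, one electron in the p orbital); the oxygen donates one lone pair from its p orbital. The ring is fully conjugated.
π-electron count: 5 × 2 = 10 from the double-bond units + 2 from the O atom = 12.
12 = 4(3); a planar, fully conjugated 4n system is antiaromatic.

Antiaromatic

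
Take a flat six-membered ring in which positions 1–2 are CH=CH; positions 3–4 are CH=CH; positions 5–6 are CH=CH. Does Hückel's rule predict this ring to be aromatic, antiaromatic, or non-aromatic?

Aromatic

The p orbitals form a continuous loop: each doubly-bonded ring atom is sp² with one p-orbital electron. The ring is fully conjugated.
π-electron count: 3 × 2 = 6 from the 3 double-bond units.
With 6 π electrons (n = 1), the Hückel 4n+2 condition holds.
This is benzene.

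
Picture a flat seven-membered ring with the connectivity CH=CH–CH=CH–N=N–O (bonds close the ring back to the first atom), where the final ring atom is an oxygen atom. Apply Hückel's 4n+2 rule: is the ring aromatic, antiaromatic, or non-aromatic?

Antiaromatic

Every ring atom contributes a p orbital perpendicular to the ring (the double-bond atoms are sp², each contributing one p electron; each =N– nitrogen is pyridine-type (lone pair in the sp² plane, one electron in the p orbital); the oxygen donates one lone pair from its p orbital), so the π system is cyclic and fully conjugated.
Tallying contributions gives 3 × 2 = 6 from the double-bond units + 2 from the O atom = 8.
With 8 = 4·2 π electrons, Hückel's rule classifies the planar ring as antiaromatic.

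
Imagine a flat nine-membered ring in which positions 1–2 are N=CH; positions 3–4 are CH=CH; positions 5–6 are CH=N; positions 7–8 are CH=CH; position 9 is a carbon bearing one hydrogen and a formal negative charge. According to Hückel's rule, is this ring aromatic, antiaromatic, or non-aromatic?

Every ring atom contributes a p orbital perpendicular to the ring (every atom in a ring double bond is sp² and brings one electron to the p orbital; the doubly-bonded nitrogens are pyridine-type — their lone pairs lie in the ring plane, leaving one electron in the p orbital; the carbanion's lone pair occupies the p orbital), so the π system is cyclic and fully conjugated.
Adding the contributions, 4 × 2 = 8 from the double-bond units + 2 from the CH(-) atom = 10.
With 10 π electrons (n = 2), the Hückel 4n+2 condition holds.

Aromatic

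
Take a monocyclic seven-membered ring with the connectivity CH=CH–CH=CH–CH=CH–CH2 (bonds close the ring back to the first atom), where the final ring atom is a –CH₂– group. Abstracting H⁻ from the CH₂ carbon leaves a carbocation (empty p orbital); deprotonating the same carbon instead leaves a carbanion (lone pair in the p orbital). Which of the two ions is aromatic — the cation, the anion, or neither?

Once that carbon is sp², every ring atom has a p orbital and both ions are fully conjugated.
Cation: 3 × 2 + 0 = 6 π electrons → 4(1)+2, aromatic.
Anion: 3 × 2 + 2 = 8 π electrons → 4(2), antiaromatic.

The cation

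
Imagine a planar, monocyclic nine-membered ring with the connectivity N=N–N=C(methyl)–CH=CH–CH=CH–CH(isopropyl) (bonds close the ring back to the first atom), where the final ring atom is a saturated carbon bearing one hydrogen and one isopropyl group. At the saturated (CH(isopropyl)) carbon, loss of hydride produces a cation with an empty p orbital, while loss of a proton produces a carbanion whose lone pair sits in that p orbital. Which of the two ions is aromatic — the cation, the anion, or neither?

The anion

In both ions every ring atom is sp² and contributes a p orbital, so both rings are fully conjugated.
Cation: 4 × 2 + 0 = 8 π electrons → 4(2), antiaromatic.
Anion: 4 × 2 + 2 = 10 π electrons → 4(2)+2, aromatic.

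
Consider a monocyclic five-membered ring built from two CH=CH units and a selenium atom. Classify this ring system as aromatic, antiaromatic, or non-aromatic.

Check conjugation: the double-bond atoms are sp², each contributing one p electron; the selenium donates one lone pair from its p orbital — every position has a p orbital, so the cyclic π system is continuous.
Counting π electrons: 2 × 2 = 4 from the double-bond units + 2 from the Se atom = 6.
With 6 π electrons (n = 1), the Hückel 4n+2 condition holds.
(The species described is selenophene.)

Aromatic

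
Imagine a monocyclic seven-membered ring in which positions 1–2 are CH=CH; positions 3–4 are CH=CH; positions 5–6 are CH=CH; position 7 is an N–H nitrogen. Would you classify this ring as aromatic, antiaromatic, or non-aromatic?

Antiaromatic

The p orbitals form a continuous loop: every atom in a ring double bond is sp² and brings one electron to the p orbital; the pyrrole-type nitrogen donates its lone pair from the p orbital. The ring is fully conjugated.
Adding the contributions, 3 × 2 = 6 from the double-bond units + 2 from the NH atom = 8.
With 8 = 4·2 π electrons, Hückel's rule classifies the planar ring as antiaromatic.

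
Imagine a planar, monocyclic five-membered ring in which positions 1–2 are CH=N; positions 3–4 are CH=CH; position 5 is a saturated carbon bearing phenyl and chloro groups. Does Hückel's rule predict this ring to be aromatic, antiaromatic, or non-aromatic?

Non-aromatic

Because that saturated carbon is sp³ and has no p orbital in the ring π system at the C(phenyl)(chloro) position, the π system cannot extend all the way around the ring.
Broken conjugation rules out both aromaticity and antiaromaticity.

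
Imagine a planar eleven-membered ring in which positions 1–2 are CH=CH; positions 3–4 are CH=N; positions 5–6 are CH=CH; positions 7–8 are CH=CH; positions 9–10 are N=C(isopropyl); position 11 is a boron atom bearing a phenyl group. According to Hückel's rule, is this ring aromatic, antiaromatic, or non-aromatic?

Check conjugation: every atom in a ring double bond is sp² and brings one electron to the p orbital; each =N– nitrogen is pyridine-type (lone pair in the sp² plane, one electron in the p orbital); the boron has an empty p orbital — every position has a p orbital, so the cyclic π system is continuous.
π-electron count: 5 × 2 = 10 from the double-bond units + 0 from the B(phenyl) atom = 10.
With 10 π electrons (n = 2), the Hückel 4n+2 condition holds.

Aromatic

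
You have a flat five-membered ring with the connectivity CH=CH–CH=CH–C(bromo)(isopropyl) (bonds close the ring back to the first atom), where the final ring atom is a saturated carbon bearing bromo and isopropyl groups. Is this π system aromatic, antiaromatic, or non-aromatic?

Non-aromatic

Because that saturated carbon is sp³ and has no p orbital in the ring π system at the C(bromo)(isopropyl) position, the π system cannot extend all the way around the ring.
Hückel's rule only applies to fully conjugated rings, so this one is simply non-aromatic.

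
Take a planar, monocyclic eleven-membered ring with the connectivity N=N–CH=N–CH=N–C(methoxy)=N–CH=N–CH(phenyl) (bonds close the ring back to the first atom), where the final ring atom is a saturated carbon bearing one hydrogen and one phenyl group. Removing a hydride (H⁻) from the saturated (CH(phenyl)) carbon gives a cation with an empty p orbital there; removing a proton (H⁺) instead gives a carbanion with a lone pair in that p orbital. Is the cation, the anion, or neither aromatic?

The cation

Both ions have a continuous loop of p orbitals — each ring atom is sp².
Cation: 5 × 2 + 0 = 10 π electrons → 4(2)+2, aromatic.
Anion: 5 × 2 + 2 = 12 π electrons → 4(3), antiaromatic.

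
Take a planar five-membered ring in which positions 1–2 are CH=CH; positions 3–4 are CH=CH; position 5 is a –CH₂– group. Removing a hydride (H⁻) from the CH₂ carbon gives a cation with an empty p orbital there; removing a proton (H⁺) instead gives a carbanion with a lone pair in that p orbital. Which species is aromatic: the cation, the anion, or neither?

The anion

Both ions have a continuous loop of p orbitals — each ring atom is sp².
Cation: 2 × 2 + 0 = 4 π electrons → 4(1), antiaromatic.
Anion: 2 × 2 + 2 = 6 π electrons → 4(1)+2, aromatic.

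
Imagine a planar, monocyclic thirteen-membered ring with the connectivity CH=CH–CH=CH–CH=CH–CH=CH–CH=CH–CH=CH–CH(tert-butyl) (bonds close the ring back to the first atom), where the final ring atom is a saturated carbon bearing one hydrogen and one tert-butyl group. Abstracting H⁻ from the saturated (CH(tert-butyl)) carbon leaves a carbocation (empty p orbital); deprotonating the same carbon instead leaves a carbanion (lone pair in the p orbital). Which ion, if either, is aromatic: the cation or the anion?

Both ions have a continuous loop of p orbitals — each ring atom is sp².
Cation: 6 × 2 + 0 = 12 π electrons → 4(3), antiaromatic.
Anion: 6 × 2 + 2 = 14 π electrons → 4(3)+2, aromatic.

The anion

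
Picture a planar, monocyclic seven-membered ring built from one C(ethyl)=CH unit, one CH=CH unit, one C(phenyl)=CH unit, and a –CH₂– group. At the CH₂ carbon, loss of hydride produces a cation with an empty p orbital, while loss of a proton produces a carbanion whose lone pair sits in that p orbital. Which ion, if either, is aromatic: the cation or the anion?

The cation

In either ion the ring is fully conjugated: every atom, including the new sp² carbon, supplies a p orbital.
Cation: 3 × 2 + 0 = 6 π electrons → 4(1)+2, aromatic.
Anion: 3 × 2 + 2 = 8 π electrons → 4(2), antiaromatic.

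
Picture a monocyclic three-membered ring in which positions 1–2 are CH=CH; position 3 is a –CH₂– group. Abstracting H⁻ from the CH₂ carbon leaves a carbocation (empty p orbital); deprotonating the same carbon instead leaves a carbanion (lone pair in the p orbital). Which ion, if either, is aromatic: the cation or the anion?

Both ions have a continuous loop of p orbitals — each ring atom is sp².
Cation: 1 × 2 + 0 = 2 π electrons → 4(0)+2, aromatic.
Anion: 1 × 2 + 2 = 4 π electrons → 4(1), antiaromatic.

The cation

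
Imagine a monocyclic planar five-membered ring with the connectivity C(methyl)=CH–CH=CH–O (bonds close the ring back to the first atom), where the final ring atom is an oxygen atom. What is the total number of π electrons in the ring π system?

The p orbitals form a continuous loop: each doubly-bonded ring atom is sp² with one p-orbital electron; the oxygen donates one lone pair from its p orbital. The ring is fully conjugated.
Counting π electrons: 2 × 2 = 4 from the double-bond units + 2 from the O atom = 6.

6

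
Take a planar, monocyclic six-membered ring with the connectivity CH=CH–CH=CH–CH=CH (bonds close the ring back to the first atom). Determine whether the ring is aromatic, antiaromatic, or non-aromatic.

Aromatic

The p orbitals form a continuous loop: the double-bond atoms are sp², each contributing one p electron. The ring is fully conjugated.
Tallying contributions gives 3 × 2 = 6 from the 3 double-bond units.
Since 6 = 4·1 + 2, the ring meets the 4n+2 criterion.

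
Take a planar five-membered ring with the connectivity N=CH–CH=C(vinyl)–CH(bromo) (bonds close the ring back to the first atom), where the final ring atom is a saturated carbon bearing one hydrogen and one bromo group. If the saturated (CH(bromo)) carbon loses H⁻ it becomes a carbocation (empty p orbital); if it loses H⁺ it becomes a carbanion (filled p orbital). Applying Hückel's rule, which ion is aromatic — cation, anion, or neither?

The anion

Once that carbon is sp², every ring atom has a p orbital and both ions are fully conjugated.
Cation: 2 × 2 + 0 = 4 π electrons → 4(1), antiaromatic.
Anion: 2 × 2 + 2 = 6 π electrons → 4(1)+2, aromatic.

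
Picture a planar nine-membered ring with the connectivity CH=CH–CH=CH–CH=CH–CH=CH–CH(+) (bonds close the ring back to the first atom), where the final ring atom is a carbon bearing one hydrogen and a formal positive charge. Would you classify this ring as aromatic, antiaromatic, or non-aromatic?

Antiaromatic

Check conjugation: every atom in a ring double bond is sp² and brings one electron to the p orbital; the carbocation has an empty p orbital — every position has a p orbital, so the cyclic π system is continuous.
π-electron count: 4 × 2 = 8 from the double-bond units + 0 from the CH(+) atom = 8.
A 4n π count (8, n = 2) in a planar conjugated ring means antiaromatic.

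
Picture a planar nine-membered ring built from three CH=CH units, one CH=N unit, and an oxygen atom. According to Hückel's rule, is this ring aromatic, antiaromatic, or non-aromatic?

Aromatic

Check conjugation: the double-bond atoms are sp², each contributing one p electron; the doubly-bonded nitrogens are pyridine-type — their lone pairs lie in the ring plane, leaving one electron in the p orbital; the oxygen donates one lone pair from its p orbital — every position has a p orbital, so the cyclic π system is continuous.
Adding the contributions, 4 × 2 = 8 from the double-bond units + 2 from the O atom = 10.
With 10 π electrons (n = 2), the Hückel 4n+2 condition holds.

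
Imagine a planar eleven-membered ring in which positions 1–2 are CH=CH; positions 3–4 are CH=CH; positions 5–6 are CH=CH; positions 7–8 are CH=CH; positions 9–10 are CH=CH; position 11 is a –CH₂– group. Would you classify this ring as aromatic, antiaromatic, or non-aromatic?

Non-aromatic

Because the tetrahedral CH₂ carbon is sp³ and has no p orbital in the ring π system at the CH2 position, the π system cannot extend all the way around the ring.
Hückel's rule only applies to fully conjugated rings, so this one is simply non-aromatic.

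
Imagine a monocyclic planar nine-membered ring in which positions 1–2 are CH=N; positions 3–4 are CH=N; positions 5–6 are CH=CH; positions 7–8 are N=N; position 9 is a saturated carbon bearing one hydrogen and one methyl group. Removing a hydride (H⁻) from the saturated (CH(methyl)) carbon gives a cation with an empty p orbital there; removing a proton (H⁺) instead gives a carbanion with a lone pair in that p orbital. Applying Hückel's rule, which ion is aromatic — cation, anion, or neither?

The anion

Both ions have a continuous loop of p orbitals — each ring atom is sp².
Cation: 4 × 2 + 0 = 8 π electrons → 4(2), antiaromatic.
Anion: 4 × 2 + 2 = 10 π electrons → 4(2)+2, aromatic.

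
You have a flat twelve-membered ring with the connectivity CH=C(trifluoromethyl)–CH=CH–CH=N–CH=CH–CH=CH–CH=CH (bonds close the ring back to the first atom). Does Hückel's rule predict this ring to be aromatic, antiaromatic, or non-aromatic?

Antiaromatic

All ring atoms are sp² and supply a p orbital to the ring (the double-bond atoms are sp², each contributing one p electron; each =N– nitrogen is pyridine-type (lone pair in the sp² plane, one electron in the p orbital)); the conjugation is uninterrupted.
Counting π electrons: 6 × 2 = 12 from the 6 double-bond units.
12 = 4(3); a planar, fully conjugated 4n system is antiaromatic.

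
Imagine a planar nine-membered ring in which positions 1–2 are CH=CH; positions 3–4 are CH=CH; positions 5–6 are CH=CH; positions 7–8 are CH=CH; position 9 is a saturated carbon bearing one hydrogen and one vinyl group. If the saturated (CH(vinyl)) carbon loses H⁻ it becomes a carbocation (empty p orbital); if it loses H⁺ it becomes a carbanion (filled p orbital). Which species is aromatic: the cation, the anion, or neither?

The anion

In both ions every ring atom is sp² and contributes a p orbital, so both rings are fully conjugated.
Cation: 4 × 2 + 0 = 8 π electrons → 4(2), antiaromatic.
Anion: 4 × 2 + 2 = 10 π electrons → 4(2)+2, aromatic.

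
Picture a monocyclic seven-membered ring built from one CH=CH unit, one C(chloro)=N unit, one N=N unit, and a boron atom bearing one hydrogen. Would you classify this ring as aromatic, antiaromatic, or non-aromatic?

Every ring atom contributes a p orbital perpendicular to the ring (each doubly-bonded ring atom is sp² with one p-orbital electron; the doubly-bonded nitrogens are pyridine-type — their lone pairs lie in the ring plane, leaving one electron in the p orbital; the boron has an empty p orbital), so the π system is cyclic and fully conjugated.
Counting π electrons: 3 × 2 = 6 from the double-bond units + 0 from the BH atom = 6.
6 = 4(1) + 2, which satisfies Hückel's 4n+2 rule.

Aromatic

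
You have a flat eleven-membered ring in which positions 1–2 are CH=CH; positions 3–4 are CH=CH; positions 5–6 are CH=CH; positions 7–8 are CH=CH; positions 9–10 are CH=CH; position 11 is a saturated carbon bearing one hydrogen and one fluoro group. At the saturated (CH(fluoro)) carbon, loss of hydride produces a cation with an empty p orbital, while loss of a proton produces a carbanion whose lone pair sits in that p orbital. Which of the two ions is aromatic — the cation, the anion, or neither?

The cation

Once that carbon is sp², every ring atom has a p orbital and both ions are fully conjugated.
Cation: 5 × 2 + 0 = 10 π electrons → 4(2)+2, aromatic.
Anion: 5 × 2 + 2 = 12 π electrons → 4(3), antiaromatic.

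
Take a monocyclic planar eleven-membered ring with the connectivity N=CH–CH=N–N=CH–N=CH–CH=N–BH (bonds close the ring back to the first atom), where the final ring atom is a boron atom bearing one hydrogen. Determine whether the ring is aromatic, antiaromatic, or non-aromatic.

Aromatic

All ring atoms are sp² and supply a p orbital to the ring (each doubly-bonded ring atom is sp² with one p-orbital electron; each =N– nitrogen is pyridine-type (lone pair in the sp² plane, one electron in the p orbital); the boron has an empty p orbital); the conjugation is uninterrupted.
Counting π electrons: 5 × 2 = 10 from the double-bond units + 0 from the BH atom = 10.
That gives a 4n+2 count (10, n = 2).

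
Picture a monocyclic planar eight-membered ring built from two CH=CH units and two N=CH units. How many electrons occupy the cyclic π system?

8

Check conjugation: each doubly-bonded ring atom is sp² with one p-orbital electron; the doubly-bonded nitrogens are pyridine-type — their lone pairs lie in the ring plane, leaving one electron in the p orbital — every position has a p orbital, so the cyclic π system is continuous.
Adding the contributions, 4 × 2 = 8 from the 4 double-bond units.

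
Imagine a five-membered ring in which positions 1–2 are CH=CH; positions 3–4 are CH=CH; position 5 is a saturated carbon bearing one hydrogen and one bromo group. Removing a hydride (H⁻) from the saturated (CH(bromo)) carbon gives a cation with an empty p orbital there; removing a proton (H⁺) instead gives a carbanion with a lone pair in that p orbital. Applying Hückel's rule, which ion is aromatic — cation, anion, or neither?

The anion

Once that carbon is sp², every ring atom has a p orbital and both ions are fully conjugated.
Cation: 2 × 2 + 0 = 4 π electrons → 4(1), antiaromatic.
Anion: 2 × 2 + 2 = 6 π electrons → 4(1)+2, aromatic.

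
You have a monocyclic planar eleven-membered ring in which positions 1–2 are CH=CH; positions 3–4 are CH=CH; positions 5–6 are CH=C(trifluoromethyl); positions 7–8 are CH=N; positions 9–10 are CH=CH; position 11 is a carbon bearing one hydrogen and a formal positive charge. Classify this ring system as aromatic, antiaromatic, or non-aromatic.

Aromatic

All ring atoms are sp² and supply a p orbital to the ring (every atom in a ring double bond is sp² and brings one electron to the p orbital; the doubly-bonded nitrogens are pyridine-type — their lone pairs lie in the ring plane, leaving one electron in the p orbital; the carbocation has an empty p orbital); the conjugation is uninterrupted.
Tallying contributions gives 5 × 2 = 10 from the double-bond units + 0 from the CH(+) atom = 10.
That gives a 4n+2 count (10, n = 2).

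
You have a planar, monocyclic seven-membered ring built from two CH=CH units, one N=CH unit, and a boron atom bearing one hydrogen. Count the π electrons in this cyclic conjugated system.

6

All ring atoms are sp² and supply a p orbital to the ring (every atom in a ring double bond is sp² and brings one electron to the p orbital; each =N– nitrogen is pyridine-type (lone pair in the sp² plane, one electron in the p orbital); the boron has an empty p orbital); the conjugation is uninterrupted.
Counting π electrons: 3 × 2 = 6 from the double-bond units + 0 from the BH atom = 6.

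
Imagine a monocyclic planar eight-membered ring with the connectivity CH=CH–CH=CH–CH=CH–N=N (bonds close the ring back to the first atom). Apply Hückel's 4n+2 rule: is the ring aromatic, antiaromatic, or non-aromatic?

Check conjugation: every atom in a ring double bond is sp² and brings one electron to the p orbital; each =N– nitrogen is pyridine-type (lone pair in the sp² plane, one electron in the p orbital) — every position has a p orbital, so the cyclic π system is continuous.
Counting π electrons: 4 × 2 = 8 from the 4 double-bond units.
A 4n π count (8, n = 2) in a planar conjugated ring means antiaromatic.

Antiaromatic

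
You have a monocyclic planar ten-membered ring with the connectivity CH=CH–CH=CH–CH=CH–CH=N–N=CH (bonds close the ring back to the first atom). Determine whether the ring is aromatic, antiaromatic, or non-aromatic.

Aromatic

Check conjugation: every atom in a ring double bond is sp² and brings one electron to the p orbital; the doubly-bonded nitrogens are pyridine-type — their lone pairs lie in the ring plane, leaving one electron in the p orbital — every position has a p orbital, so the cyclic π system is continuous.
Counting π electrons: 5 × 2 = 10 from the 5 double-bond units.
With 10 π electrons (n = 2), the Hückel 4n+2 condition holds.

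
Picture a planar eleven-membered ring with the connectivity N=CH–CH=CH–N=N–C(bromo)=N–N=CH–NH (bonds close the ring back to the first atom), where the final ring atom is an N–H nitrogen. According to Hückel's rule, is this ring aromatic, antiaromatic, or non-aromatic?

Antiaromatic

All ring atoms are sp² and supply a p orbital to the ring (the double-bond atoms are sp², each contributing one p electron; each =N– nitrogen is pyridine-type (lone pair in the sp² plane, one electron in the p orbital); the pyrrole-type nitrogen donates its lone pair from the p orbital); the conjugation is uninterrupted.
Tallying contributions gives 5 × 2 = 10 from the double-bond units + 2 from the NH atom = 12.
A 4n π count (12, n = 3) in a planar conjugated ring means antiaromatic.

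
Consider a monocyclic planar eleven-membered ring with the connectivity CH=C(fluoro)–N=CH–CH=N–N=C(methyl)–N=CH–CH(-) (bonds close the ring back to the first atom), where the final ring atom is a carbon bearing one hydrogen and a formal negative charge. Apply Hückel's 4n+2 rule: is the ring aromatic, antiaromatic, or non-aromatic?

Antiaromatic

Every ring atom contributes a p orbital perpendicular to the ring (each doubly-bonded ring atom is sp² with one p-orbital electron; each =N– nitrogen is pyridine-type (lone pair in the sp² plane, one electron in the p orbital); the carbanion's lone pair occupies the p orbital), so the π system is cyclic and fully conjugated.
Counting π electrons: 5 × 2 = 10 from the double-bond units + 2 from the CH(-) atom = 12.
12 is a 4n count (n = 3), so the planar conjugated ring is antiaromatic.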